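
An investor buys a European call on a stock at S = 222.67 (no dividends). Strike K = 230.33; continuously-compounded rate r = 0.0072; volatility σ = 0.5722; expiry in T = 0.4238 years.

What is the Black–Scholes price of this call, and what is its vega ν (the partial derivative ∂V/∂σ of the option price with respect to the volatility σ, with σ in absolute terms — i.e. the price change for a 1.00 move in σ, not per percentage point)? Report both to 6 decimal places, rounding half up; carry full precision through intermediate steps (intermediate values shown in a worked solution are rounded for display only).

price = 30.047471
ν = 57.520095

σ√T = 0.5722·√0.4238 = 0.372502
d₁ = (ln(S/K) + (r+σ²/2)T) / (σ√T) = (ln(222.67/230.33) + (0.0072+0.5722²/2)·0.4238) / 0.372502 = (-0.033822 + 0.072430) / 0.372502 = 0.103645
d₂ = d₁ − σ√T = 0.103645 − 0.372502 = -0.268857
e^{−rT} = e^{−0.0072·0.4238} = 0.996953
N(d₁) = 0.541274,  N(d₂) = 0.394020
Call price V = S·N(d₁) − K·e^{−rT}·N(d₂) = 120.525582 − 90.478111 = 30.047471
φ(d₁) = (1/√(2π))·e^{−d₁²/2} = 0.396805
ν = S·φ(d₁)·√T = 57.520095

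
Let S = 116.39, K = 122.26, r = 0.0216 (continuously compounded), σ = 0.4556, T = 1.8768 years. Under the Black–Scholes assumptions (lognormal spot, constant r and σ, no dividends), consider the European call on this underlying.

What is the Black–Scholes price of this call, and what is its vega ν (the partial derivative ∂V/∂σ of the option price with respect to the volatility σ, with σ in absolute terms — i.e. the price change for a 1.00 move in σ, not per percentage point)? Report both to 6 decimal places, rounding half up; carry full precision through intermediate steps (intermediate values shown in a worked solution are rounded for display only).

σ√T = 0.4556·√1.8768 = 0.624155
d₁ = (ln(S/K) + (r+σ²/2)T) / (σ√T) = (ln(116.39/122.26) + (0.0216+0.4556²/2)·1.8768) / 0.624155 = (-0.049203 + 0.235324) / 0.624155 = 0.298196
d₂ = d₁ − σ√T = 0.298196 − 0.624155 = -0.325960
e^{−rT} = e^{−0.0216·1.8768} = 0.960272
N(d₁) = 0.617223,  N(d₂) = 0.372227
Call price V = S·N(d₁) − K·e^{−rT}·N(d₂) = 71.838603 − 43.700562 = 28.138041
φ(d₁) = (1/√(2π))·e^{−d₁²/2} = 0.381594
ν = S·φ(d₁)·√T = 60.845131

price = 28.138041
ν = 60.845131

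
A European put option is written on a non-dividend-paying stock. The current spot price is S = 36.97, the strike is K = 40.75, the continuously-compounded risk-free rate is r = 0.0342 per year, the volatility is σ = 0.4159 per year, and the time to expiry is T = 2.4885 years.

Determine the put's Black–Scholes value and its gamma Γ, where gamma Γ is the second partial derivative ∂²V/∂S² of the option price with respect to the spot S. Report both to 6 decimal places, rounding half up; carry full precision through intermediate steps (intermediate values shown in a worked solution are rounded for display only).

σ√T = 0.4159·√2.4885 = 0.656081
d₁ = (ln(S/K) + (r+σ²/2)T) / (σ√T) = (ln(36.97/40.75) + (0.0342+0.4159²/2)·2.4885) / 0.656081 = (-0.097349 + 0.300328) / 0.656081 = 0.309381
d₂ = d₁ − σ√T = 0.309381 − 0.656081 = -0.346701
e^{−rT} = e^{−0.0342·2.4885} = 0.918414
N(−d₁) = 0.378516,  N(−d₂) = 0.635592
Put price V = K·e^{−rT}·N(−d₂) − S·N(−d₁) = 23.787268 − 13.993733 = 9.793535
φ(d₁) = (1/√(2π))·e^{−d₁²/2} = 0.380299
Γ = φ(d₁) / (S·σ·√T) = 0.015679

price = 9.793535
Γ = 0.015679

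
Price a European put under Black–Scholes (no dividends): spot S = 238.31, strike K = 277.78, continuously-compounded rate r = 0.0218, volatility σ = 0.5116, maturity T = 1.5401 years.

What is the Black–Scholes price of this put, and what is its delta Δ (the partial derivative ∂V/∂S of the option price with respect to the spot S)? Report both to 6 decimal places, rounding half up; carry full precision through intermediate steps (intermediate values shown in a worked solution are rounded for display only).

σ√T = 0.5116·√1.5401 = 0.634900
d₁ = (ln(S/K) + (r+σ²/2)T) / (σ√T) = (ln(238.31/277.78) + (0.0218+0.5116²/2)·1.5401) / 0.634900 = (-0.153257 + 0.235123) / 0.634900 = 0.128943
d₂ = d₁ − σ√T = 0.128943 − 0.634900 = -0.505957
e^{−rT} = e^{−0.0218·1.5401} = 0.966983
N(−d₁) = 0.448701,  N(−d₂) = 0.693556
Put price V = K·e^{−rT}·N(−d₂) − S·N(−d₁) = 186.295216 − 106.930033 = 79.365183
Δ = −N(−d₁) = -0.448701

price = 79.365183
Δ = -0.448701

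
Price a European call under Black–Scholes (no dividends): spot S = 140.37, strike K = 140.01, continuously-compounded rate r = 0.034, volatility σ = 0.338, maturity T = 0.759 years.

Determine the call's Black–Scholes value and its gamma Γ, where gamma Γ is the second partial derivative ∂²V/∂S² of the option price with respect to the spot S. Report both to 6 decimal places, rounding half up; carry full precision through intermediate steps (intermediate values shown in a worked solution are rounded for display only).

price = 18.238881
Γ = 0.009369

σ√T = 0.338·√0.759 = 0.294468
d₁ = (ln(S/K) + (r+σ²/2)T) / (σ√T) = (ln(140.37/140.01) + (0.034+0.338²/2)·0.759) / 0.294468 = (0.002568 + 0.069162) / 0.294468 = 0.243591
d₂ = d₁ − σ√T = 0.243591 − 0.294468 = -0.050877
e^{−rT} = e^{−0.034·0.759} = 0.974524
N(d₁) = 0.596226,  N(d₂) = 0.479712
Call price V = S·N(d₁) − K·e^{−rT}·N(d₂) = 83.692248 − 65.453368 = 18.238881
φ(d₁) = (1/√(2π))·e^{−d₁²/2} = 0.387280
Γ = φ(d₁) / (S·σ·√T) = 0.009369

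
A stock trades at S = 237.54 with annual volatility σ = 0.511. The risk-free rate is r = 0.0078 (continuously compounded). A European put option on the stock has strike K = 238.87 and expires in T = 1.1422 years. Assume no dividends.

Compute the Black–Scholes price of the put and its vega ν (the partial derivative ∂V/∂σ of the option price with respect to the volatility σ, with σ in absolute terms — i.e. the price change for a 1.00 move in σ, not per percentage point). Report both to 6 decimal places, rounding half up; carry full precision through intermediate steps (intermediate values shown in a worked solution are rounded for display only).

price = 50.639094
ν = 97.408420

σ√T = 0.511·√1.1422 = 0.546125
d₁ = (ln(S/K) + (r+σ²/2)T) / (σ√T) = (ln(237.54/238.87) + (0.0078+0.511²/2)·1.1422) / 0.546125 = (-0.005583 + 0.158035) / 0.546125 = 0.279152
d₂ = d₁ − σ√T = 0.279152 − 0.546125 = -0.266973
e^{−rT} = e^{−0.0078·1.1422} = 0.991130
N(−d₁) = 0.390064,  N(−d₂) = 0.605255
Put price V = K·e^{−rT}·N(−d₂) − S·N(−d₁) = 143.294907 − 92.655813 = 50.639094
φ(d₁) = (1/√(2π))·e^{−d₁²/2} = 0.383697
ν = S·φ(d₁)·√T = 97.408420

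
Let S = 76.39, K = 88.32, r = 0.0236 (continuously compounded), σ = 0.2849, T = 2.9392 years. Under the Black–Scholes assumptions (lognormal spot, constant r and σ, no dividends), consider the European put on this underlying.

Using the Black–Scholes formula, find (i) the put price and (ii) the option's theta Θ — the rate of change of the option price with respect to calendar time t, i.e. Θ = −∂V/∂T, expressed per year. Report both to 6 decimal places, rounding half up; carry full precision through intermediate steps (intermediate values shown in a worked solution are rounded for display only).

σ√T = 0.2849·√2.9392 = 0.488435
d₁ = (ln(S/K) + (r+σ²/2)T) / (σ√T) = (ln(76.39/88.32) + (0.0236+0.2849²/2)·2.9392) / 0.488435 = (-0.145115 + 0.188650) / 0.488435 = 0.089131
d₂ = d₁ − σ√T = 0.089131 − 0.488435 = -0.399304
e^{−rT} = e^{−0.0236·2.9392} = 0.932986
N(−d₁) = 0.464489,  N(−d₂) = 0.655165
Put price V = K·e^{−rT}·N(−d₂) − S·N(−d₁) = 53.986494 − 35.482300 = 18.504194
φ(d₁) = (1/√(2π))·e^{−d₁²/2} = 0.397361
Θ = −S·φ(d₁)·σ/(2√T) + r·K·e^{−rT}·N(−d₂) = −2.522141 + 1.274081 = -1.248060

price = 18.504194
Θ = -1.248060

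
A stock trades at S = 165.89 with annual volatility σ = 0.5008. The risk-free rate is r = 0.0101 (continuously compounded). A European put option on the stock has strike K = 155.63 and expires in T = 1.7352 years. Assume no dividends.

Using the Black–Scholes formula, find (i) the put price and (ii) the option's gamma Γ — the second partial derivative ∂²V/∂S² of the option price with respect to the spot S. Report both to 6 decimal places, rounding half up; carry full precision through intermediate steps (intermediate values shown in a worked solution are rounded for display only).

price = 35.023982
Γ = 0.003290

σ√T = 0.5008·√1.7352 = 0.659689
d₁ = (ln(S/K) + (r+σ²/2)T) / (σ√T) = (ln(165.89/155.63) + (0.0101+0.5008²/2)·1.7352) / 0.659689 = (0.063844 + 0.235120) / 0.659689 = 0.453189
d₂ = d₁ − σ√T = 0.453189 − 0.659689 = -0.206500
e^{−rT} = e^{−0.0101·1.7352} = 0.982627
N(−d₁) = 0.325206,  N(−d₂) = 0.581800
Put price V = K·e^{−rT}·N(−d₂) − S·N(−d₁) = 88.972460 − 53.948479 = 35.023982
φ(d₁) = (1/√(2π))·e^{−d₁²/2} = 0.360008
Γ = φ(d₁) / (S·σ·√T) = 0.003290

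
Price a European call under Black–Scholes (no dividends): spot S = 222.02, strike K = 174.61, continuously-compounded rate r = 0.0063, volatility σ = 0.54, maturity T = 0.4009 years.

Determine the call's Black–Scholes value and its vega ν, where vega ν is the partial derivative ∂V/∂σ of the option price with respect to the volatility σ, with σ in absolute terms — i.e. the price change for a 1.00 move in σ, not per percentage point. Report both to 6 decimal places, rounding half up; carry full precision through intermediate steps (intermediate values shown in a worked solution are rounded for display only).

σ√T = 0.54·√0.4009 = 0.341910
d₁ = (ln(S/K) + (r+σ²/2)T) / (σ√T) = (ln(222.02/174.61) + (0.0063+0.54²/2)·0.4009) / 0.341910 = (0.240213 + 0.060977) / 0.341910 = 0.880903
d₂ = d₁ − σ√T = 0.880903 − 0.341910 = 0.538993
e^{−rT} = e^{−0.0063·0.4009} = 0.997478
N(d₁) = 0.810815,  N(d₂) = 0.705054
Call price V = S·N(d₁) − K·e^{−rT}·N(d₂) = 180.017094 − 122.798949 = 57.218145
φ(d₁) = (1/√(2π))·e^{−d₁²/2} = 0.270649
ν = S·φ(d₁)·√T = 38.046629

price = 57.218145
ν = 38.046629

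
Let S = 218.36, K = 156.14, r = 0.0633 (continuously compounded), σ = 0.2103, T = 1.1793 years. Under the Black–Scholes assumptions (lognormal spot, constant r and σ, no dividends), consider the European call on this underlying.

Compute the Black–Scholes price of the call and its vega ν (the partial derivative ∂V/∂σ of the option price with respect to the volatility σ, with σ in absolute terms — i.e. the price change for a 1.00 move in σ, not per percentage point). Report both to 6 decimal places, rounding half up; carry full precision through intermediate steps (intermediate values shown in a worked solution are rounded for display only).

price = 74.035057
ν = 15.275982

σ√T = 0.2103·√1.1793 = 0.228377
d₁ = (ln(S/K) + (r+σ²/2)T) / (σ√T) = (ln(218.36/156.14) + (0.0633+0.2103²/2)·1.1793) / 0.228377 = (0.335392 + 0.100728) / 0.228377 = 1.909652
d₂ = d₁ − σ√T = 1.909652 − 0.228377 = 1.681275
e^{−rT} = e^{−0.0633·1.1793} = 0.928069
N(d₁) = 0.971911,  N(d₂) = 0.953645
Call price V = S·N(d₁) − K·e^{−rT}·N(d₂) = 212.226482 − 138.191425 = 74.035057
φ(d₁) = (1/√(2π))·e^{−d₁²/2} = 0.064420
ν = S·φ(d₁)·√T = 15.275982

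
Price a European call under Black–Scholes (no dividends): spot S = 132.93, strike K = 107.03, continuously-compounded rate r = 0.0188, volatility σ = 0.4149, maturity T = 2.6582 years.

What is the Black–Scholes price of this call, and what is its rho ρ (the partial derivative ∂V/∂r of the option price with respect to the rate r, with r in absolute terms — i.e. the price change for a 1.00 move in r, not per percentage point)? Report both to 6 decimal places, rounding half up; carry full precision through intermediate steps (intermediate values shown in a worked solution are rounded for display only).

σ√T = 0.4149·√2.6582 = 0.676452
d₁ = (ln(S/K) + (r+σ²/2)T) / (σ√T) = (ln(132.93/107.03) + (0.0188+0.4149²/2)·2.6582) / 0.676452 = (0.216714 + 0.278768) / 0.676452 = 0.732471
d₂ = d₁ − σ√T = 0.732471 − 0.676452 = 0.056018
e^{−rT} = e^{−0.0188·2.6582} = 0.951254
N(d₁) = 0.768059,  N(d₂) = 0.522336
Call price V = S·N(d₁) − K·e^{−rT}·N(d₂) = 102.098130 − 53.180486 = 48.917643
ρ = K·T·e^{−rT}·N(d₂) = 141.364369

price = 48.917643
ρ = 141.364369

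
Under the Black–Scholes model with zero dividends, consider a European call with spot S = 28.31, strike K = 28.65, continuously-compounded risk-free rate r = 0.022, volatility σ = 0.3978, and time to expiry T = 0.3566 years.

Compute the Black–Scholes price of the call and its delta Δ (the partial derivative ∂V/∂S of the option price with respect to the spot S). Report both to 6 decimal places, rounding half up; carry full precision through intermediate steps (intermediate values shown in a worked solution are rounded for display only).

σ√T = 0.3978·√0.3566 = 0.237550
d₁ = (ln(S/K) + (r+σ²/2)T) / (σ√T) = (ln(28.31/28.65) + (0.022+0.3978²/2)·0.3566) / 0.237550 = (-0.011938 + 0.036060) / 0.237550 = 0.101544
d₂ = d₁ − σ√T = 0.101544 − 0.237550 = -0.136006
e^{−rT} = e^{−0.022·0.3566} = 0.992185
N(d₁) = 0.540441,  N(d₂) = 0.445908
Call price V = S·N(d₁) − K·e^{−rT}·N(d₂) = 15.299881 − 12.675442 = 2.624439
Δ = N(d₁) = 0.540441

price = 2.624439
Δ = 0.540441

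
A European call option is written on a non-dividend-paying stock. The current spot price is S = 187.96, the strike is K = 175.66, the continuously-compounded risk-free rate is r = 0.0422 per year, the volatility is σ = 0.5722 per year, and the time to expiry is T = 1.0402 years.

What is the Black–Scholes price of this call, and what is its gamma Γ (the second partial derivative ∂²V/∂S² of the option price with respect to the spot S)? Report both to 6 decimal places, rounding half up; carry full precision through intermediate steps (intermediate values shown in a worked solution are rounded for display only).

price = 51.514538
Γ = 0.003237

σ√T = 0.5722·√1.0402 = 0.583588
d₁ = (ln(S/K) + (r+σ²/2)T) / (σ√T) = (ln(187.96/175.66) + (0.0422+0.5722²/2)·1.0402) / 0.583588 = (0.067679 + 0.214184) / 0.583588 = 0.482982
d₂ = d₁ − σ√T = 0.482982 − 0.583588 = -0.100605
e^{−rT} = e^{−0.0422·1.0402} = 0.957053
N(d₁) = 0.685446,  N(d₂) = 0.459932
Call price V = S·N(d₁) − K·e^{−rT}·N(d₂) = 128.836413 − 77.321875 = 51.514538
φ(d₁) = (1/√(2π))·e^{−d₁²/2} = 0.355022
Γ = φ(d₁) / (S·σ·√T) = 0.003237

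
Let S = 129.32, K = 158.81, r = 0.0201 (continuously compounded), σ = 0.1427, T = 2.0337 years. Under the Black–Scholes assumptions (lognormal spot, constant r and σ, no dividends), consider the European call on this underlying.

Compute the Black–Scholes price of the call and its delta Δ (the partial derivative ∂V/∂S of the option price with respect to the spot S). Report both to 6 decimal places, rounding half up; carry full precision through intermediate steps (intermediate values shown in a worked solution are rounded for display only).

price = 3.372927
Δ = 0.239845

σ√T = 0.1427·√2.0337 = 0.203501
d₁ = (ln(S/K) + (r+σ²/2)T) / (σ√T) = (ln(129.32/158.81) + (0.0201+0.1427²/2)·2.0337) / 0.203501 = (-0.205419 + 0.061584) / 0.203501 = -0.706800
d₂ = d₁ − σ√T = -0.706800 − 0.203501 = -0.910301
e^{−rT} = e^{−0.0201·2.0337} = 0.959947
N(d₁) = 0.239845,  N(d₂) = 0.181332
Call price V = S·N(d₁) − K·e^{−rT}·N(d₂) = 31.016807 − 27.643880 = 3.372927
Δ = N(d₁) = 0.239845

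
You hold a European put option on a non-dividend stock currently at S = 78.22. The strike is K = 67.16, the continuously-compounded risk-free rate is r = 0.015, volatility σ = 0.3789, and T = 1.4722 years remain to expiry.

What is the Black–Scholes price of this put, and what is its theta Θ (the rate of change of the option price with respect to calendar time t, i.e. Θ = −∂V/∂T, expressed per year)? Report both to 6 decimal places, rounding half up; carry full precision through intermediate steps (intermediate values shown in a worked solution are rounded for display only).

price = 7.731037
Θ = -3.612377

σ√T = 0.3789·√1.4722 = 0.459735
d₁ = (ln(S/K) + (r+σ²/2)T) / (σ√T) = (ln(78.22/67.16) + (0.015+0.3789²/2)·1.4722) / 0.459735 = (0.152448 + 0.127761) / 0.459735 = 0.609500
d₂ = d₁ − σ√T = 0.609500 − 0.459735 = 0.149765
e^{−rT} = e^{−0.015·1.4722} = 0.978159
N(−d₁) = 0.271096,  N(−d₂) = 0.440475
Put price V = K·e^{−rT}·N(−d₂) − S·N(−d₁) = 28.936202 − 21.205164 = 7.731037
φ(d₁) = (1/√(2π))·e^{−d₁²/2} = 0.331316
Θ = −S·φ(d₁)·σ/(2√T) + r·K·e^{−rT}·N(−d₂) = −4.046420 + 0.434043 = -3.612377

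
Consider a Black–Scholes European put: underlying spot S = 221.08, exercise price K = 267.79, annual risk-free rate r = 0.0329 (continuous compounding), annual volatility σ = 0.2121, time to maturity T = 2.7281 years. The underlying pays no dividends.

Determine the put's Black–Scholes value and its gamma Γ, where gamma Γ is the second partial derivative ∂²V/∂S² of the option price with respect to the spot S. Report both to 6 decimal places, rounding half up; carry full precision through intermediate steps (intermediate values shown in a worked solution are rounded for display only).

σ√T = 0.2121·√2.7281 = 0.350325
d₁ = (ln(S/K) + (r+σ²/2)T) / (σ√T) = (ln(221.08/267.79) + (0.0329+0.2121²/2)·2.7281) / 0.350325 = (-0.191678 + 0.151118) / 0.350325 = -0.115779
d₂ = d₁ − σ√T = -0.115779 − 0.350325 = -0.466104
e^{−rT} = e^{−0.0329·2.7281} = 0.914156
N(−d₁) = 0.546086,  N(−d₂) = 0.679429
Put price V = K·e^{−rT}·N(−d₂) − S·N(−d₁) = 166.325488 − 120.728730 = 45.596758
φ(d₁) = (1/√(2π))·e^{−d₁²/2} = 0.396277
Γ = φ(d₁) / (S·σ·√T) = 0.005117

price = 45.596758
Γ = 0.005117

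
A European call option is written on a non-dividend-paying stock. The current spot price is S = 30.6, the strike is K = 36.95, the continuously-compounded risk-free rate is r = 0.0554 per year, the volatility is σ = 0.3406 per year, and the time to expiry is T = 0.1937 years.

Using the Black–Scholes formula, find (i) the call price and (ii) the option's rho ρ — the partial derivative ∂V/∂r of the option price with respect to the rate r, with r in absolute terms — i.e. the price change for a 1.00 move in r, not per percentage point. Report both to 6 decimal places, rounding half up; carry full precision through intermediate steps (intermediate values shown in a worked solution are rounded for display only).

price = 0.288704
ρ = 0.733595

σ√T = 0.3406·√0.1937 = 0.149903
d₁ = (ln(S/K) + (r+σ²/2)T) / (σ√T) = (ln(30.6/36.95) + (0.0554+0.3406²/2)·0.1937) / 0.149903 = (-0.188566 + 0.021966) / 0.149903 = -1.111383
d₂ = d₁ − σ√T = -1.111383 − 0.149903 = -1.261285
e^{−rT} = e^{−0.0554·0.1937} = 0.989326
N(d₁) = 0.133202,  N(d₂) = 0.103603
Call price V = S·N(d₁) − K·e^{−rT}·N(d₂) = 4.075977 − 3.787272 = 0.288704
ρ = K·T·e^{−rT}·N(d₂) = 0.733595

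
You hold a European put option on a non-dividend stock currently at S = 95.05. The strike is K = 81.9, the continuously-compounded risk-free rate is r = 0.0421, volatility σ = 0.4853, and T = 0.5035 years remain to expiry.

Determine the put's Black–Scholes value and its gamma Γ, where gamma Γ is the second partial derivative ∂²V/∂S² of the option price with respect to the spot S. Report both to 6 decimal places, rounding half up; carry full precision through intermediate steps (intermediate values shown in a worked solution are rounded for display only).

price = 5.957411
Γ = 0.009763

σ√T = 0.4853·√0.5035 = 0.344358
d₁ = (ln(S/K) + (r+σ²/2)T) / (σ√T) = (ln(95.05/81.9) + (0.0421+0.4853²/2)·0.5035) / 0.344358 = (0.148904 + 0.080489) / 0.344358 = 0.666146
d₂ = d₁ − σ√T = 0.666146 − 0.344358 = 0.321788
e^{−rT} = e^{−0.0421·0.5035} = 0.979026
N(−d₁) = 0.252659,  N(−d₂) = 0.373807
Put price V = K·e^{−rT}·N(−d₂) − S·N(−d₁) = 29.972641 − 24.015230 = 5.957411
φ(d₁) = (1/√(2π))·e^{−d₁²/2} = 0.319559
Γ = φ(d₁) / (S·σ·√T) = 0.009763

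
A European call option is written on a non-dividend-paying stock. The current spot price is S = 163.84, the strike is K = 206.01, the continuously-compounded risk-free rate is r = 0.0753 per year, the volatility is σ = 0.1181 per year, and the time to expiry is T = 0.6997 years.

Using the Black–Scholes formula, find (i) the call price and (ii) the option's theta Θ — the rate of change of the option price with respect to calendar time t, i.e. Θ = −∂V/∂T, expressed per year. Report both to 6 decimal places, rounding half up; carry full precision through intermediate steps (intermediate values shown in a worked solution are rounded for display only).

price = 0.261734
Θ = -1.512976

σ√T = 0.1181·√0.6997 = 0.098788
d₁ = (ln(S/K) + (r+σ²/2)T) / (σ√T) = (ln(163.84/206.01) + (0.0753+0.1181²/2)·0.6997) / 0.098788 = (-0.229034 + 0.057567) / 0.098788 = -1.735704
d₂ = d₁ − σ√T = -1.735704 − 0.098788 = -1.834493
e^{−rT} = e^{−0.0753·0.6997} = 0.948677
N(d₁) = 0.041308,  N(d₂) = 0.033290
Call price V = S·N(d₁) − K·e^{−rT}·N(d₂) = 6.767916 − 6.506182 = 0.261734
φ(d₁) = (1/√(2π))·e^{−d₁²/2} = 0.088454
Θ = −S·φ(d₁)·σ/(2√T) − r·K·e^{−rT}·N(d₂) = −1.023060 − 0.489916 = -1.512976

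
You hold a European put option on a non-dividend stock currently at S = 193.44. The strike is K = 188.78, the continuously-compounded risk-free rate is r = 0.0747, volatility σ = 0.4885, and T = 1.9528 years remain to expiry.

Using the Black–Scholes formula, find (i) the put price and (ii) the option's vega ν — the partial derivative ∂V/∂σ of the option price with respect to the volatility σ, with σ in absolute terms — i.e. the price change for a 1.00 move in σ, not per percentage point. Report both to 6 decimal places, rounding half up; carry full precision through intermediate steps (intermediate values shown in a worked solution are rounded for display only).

price = 33.901574
ν = 90.574985

σ√T = 0.4885·√1.9528 = 0.682643
d₁ = (ln(S/K) + (r+σ²/2)T) / (σ√T) = (ln(193.44/188.78) + (0.0747+0.4885²/2)·1.9528) / 0.682643 = (0.024385 + 0.378875) / 0.682643 = 0.590733
d₂ = d₁ − σ√T = 0.590733 − 0.682643 = -0.091909
e^{−rT} = e^{−0.0747·1.9528} = 0.864266
N(−d₁) = 0.277350,  N(−d₂) = 0.536615
Put price V = K·e^{−rT}·N(−d₂) − S·N(−d₁) = 87.552076 − 53.650502 = 33.901574
φ(d₁) = (1/√(2π))·e^{−d₁²/2} = 0.335068
ν = S·φ(d₁)·√T = 90.574985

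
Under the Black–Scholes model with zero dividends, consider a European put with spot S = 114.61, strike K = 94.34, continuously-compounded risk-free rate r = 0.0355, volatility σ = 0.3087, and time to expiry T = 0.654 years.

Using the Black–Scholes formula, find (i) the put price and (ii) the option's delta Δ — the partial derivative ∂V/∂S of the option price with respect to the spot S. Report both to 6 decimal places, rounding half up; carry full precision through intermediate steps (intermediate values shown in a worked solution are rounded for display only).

price = 2.696096
Δ = -0.159274

σ√T = 0.3087·√0.654 = 0.249647
d₁ = (ln(S/K) + (r+σ²/2)T) / (σ√T) = (ln(114.61/94.34) + (0.0355+0.3087²/2)·0.654) / 0.249647 = (0.194630 + 0.054379) / 0.249647 = 0.997444
d₂ = d₁ − σ√T = 0.997444 − 0.249647 = 0.747798
e^{−rT} = e^{−0.0355·0.654} = 0.977050
N(−d₁) = 0.159274,  N(−d₂) = 0.227291
Put price V = K·e^{−rT}·N(−d₂) − S·N(−d₁) = 20.950542 − 18.254447 = 2.696096
Δ = −N(−d₁) = -0.159274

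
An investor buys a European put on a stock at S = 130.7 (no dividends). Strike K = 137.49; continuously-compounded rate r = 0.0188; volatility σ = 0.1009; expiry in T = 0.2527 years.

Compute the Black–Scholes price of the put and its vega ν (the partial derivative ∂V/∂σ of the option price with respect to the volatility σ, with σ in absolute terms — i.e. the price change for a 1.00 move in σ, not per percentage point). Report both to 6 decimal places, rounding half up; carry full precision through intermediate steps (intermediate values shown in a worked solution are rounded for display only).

σ√T = 0.1009·√0.2527 = 0.050722
d₁ = (ln(S/K) + (r+σ²/2)T) / (σ√T) = (ln(130.7/137.49) + (0.0188+0.1009²/2)·0.2527) / 0.050722 = (-0.050647 + 0.006037) / 0.050722 = -0.879495
d₂ = d₁ − σ√T = -0.879495 − 0.050722 = -0.930216
e^{−rT} = e^{−0.0188·0.2527} = 0.995261
N(−d₁) = 0.810433,  N(−d₂) = 0.823870
Put price V = K·e^{−rT}·N(−d₂) − S·N(−d₁) = 112.737088 − 105.923649 = 6.813439
φ(d₁) = (1/√(2π))·e^{−d₁²/2} = 0.270984
ν = S·φ(d₁)·√T = 17.804203

price = 6.813439
ν = 17.804203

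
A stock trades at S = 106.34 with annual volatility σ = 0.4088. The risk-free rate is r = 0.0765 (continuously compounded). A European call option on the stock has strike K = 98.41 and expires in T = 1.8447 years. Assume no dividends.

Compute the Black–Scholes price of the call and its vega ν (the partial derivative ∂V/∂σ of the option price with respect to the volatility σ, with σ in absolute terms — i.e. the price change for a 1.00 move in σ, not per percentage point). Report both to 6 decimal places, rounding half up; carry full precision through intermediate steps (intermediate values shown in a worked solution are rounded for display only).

σ√T = 0.4088·√1.8447 = 0.555231
d₁ = (ln(S/K) + (r+σ²/2)T) / (σ√T) = (ln(106.34/98.41) + (0.0765+0.4088²/2)·1.8447) / 0.555231 = (0.077499 + 0.295260) / 0.555231 = 0.671359
d₂ = d₁ − σ√T = 0.671359 − 0.555231 = 0.116128
e^{−rT} = e^{−0.0765·1.8447} = 0.868385
N(d₁) = 0.749004,  N(d₂) = 0.546224
Call price V = S·N(d₁) − K·e^{−rT}·N(d₂) = 79.649095 − 46.679148 = 32.969947
φ(d₁) = (1/√(2π))·e^{−d₁²/2} = 0.318447
ν = S·φ(d₁)·√T = 45.993488

price = 32.969947
ν = 45.993488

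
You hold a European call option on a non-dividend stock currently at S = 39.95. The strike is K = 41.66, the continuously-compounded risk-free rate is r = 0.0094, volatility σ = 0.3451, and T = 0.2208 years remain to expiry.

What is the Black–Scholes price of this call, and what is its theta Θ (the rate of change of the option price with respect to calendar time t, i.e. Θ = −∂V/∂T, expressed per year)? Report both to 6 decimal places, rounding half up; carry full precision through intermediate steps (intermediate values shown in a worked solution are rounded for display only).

price = 1.901192
Θ = -5.919125

σ√T = 0.3451·√0.2208 = 0.162160
d₁ = (ln(S/K) + (r+σ²/2)T) / (σ√T) = (ln(39.95/41.66) + (0.0094+0.3451²/2)·0.2208) / 0.162160 = (-0.041913 + 0.015223) / 0.162160 = -0.164586
d₂ = d₁ − σ√T = -0.164586 − 0.162160 = -0.326746
e^{−rT} = e^{−0.0094·0.2208} = 0.997927
N(d₁) = 0.434635,  N(d₂) = 0.371930
Call price V = S·N(d₁) − K·e^{−rT}·N(d₂) = 17.363670 − 15.462478 = 1.901192
φ(d₁) = (1/√(2π))·e^{−d₁²/2} = 0.393575
Θ = −S·φ(d₁)·σ/(2√T) − r·K·e^{−rT}·N(d₂) = −5.773778 − 0.145347 = -5.919125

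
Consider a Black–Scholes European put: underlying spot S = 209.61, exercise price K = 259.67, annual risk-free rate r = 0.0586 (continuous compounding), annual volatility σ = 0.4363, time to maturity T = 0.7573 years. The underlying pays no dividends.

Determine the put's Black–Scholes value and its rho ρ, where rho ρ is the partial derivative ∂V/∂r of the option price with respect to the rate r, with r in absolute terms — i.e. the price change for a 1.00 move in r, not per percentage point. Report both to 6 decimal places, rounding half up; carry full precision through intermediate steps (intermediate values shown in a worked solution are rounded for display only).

σ√T = 0.4363·√0.7573 = 0.379681
d₁ = (ln(S/K) + (r+σ²/2)T) / (σ√T) = (ln(209.61/259.67) + (0.0586+0.4363²/2)·0.7573) / 0.379681 = (-0.214163 + 0.116457) / 0.379681 = -0.257337
d₂ = d₁ − σ√T = -0.257337 − 0.379681 = -0.637019
e^{−rT} = e^{−0.0586·0.7573} = 0.956593
N(−d₁) = 0.601541,  N(−d₂) = 0.737944
Put price V = K·e^{−rT}·N(−d₂) − S·N(−d₁) = 183.304012 − 126.088979 = 57.215033
ρ = −K·T·e^{−rT}·N(−d₂) = -138.816128

price = 57.215033
ρ = -138.816128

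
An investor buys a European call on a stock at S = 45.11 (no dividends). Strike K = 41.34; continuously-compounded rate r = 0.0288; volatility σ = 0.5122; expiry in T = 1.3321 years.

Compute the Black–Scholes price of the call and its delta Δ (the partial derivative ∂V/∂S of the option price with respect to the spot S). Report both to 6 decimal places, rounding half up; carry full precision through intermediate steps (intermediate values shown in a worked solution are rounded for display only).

σ√T = 0.5122·√1.3321 = 0.591164
d₁ = (ln(S/K) + (r+σ²/2)T) / (σ√T) = (ln(45.11/41.34) + (0.0288+0.5122²/2)·1.3321) / 0.591164 = (0.087273 + 0.213102) / 0.591164 = 0.508108
d₂ = d₁ − σ√T = 0.508108 − 0.591164 = -0.083056
e^{−rT} = e^{−0.0288·1.3321} = 0.962362
N(d₁) = 0.694311,  N(d₂) = 0.466904
Call price V = S·N(d₁) − K·e^{−rT}·N(d₂) = 31.320382 − 18.575316 = 12.745066
Δ = N(d₁) = 0.694311

price = 12.745066
Δ = 0.694311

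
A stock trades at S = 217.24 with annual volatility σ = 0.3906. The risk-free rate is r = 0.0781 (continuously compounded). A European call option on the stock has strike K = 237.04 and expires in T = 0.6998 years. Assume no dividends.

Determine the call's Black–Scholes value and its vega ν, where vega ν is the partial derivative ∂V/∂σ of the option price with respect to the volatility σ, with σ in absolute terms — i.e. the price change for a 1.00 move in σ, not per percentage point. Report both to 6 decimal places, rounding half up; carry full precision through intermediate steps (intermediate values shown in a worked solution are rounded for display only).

σ√T = 0.3906·√0.6998 = 0.326753
d₁ = (ln(S/K) + (r+σ²/2)T) / (σ√T) = (ln(217.24/237.04) + (0.0781+0.3906²/2)·0.6998) / 0.326753 = (-0.087226 + 0.108038) / 0.326753 = 0.063693
d₂ = d₁ − σ√T = 0.063693 − 0.326753 = -0.263060
e^{−rT} = e^{−0.0781·0.6998} = 0.946812
N(d₁) = 0.525393,  N(d₂) = 0.396252
Call price V = S·N(d₁) − K·e^{−rT}·N(d₂) = 114.136306 − 88.931852 = 25.204455
φ(d₁) = (1/√(2π))·e^{−d₁²/2} = 0.398134
ν = S·φ(d₁)·√T = 72.352894

price = 25.204455
ν = 72.352894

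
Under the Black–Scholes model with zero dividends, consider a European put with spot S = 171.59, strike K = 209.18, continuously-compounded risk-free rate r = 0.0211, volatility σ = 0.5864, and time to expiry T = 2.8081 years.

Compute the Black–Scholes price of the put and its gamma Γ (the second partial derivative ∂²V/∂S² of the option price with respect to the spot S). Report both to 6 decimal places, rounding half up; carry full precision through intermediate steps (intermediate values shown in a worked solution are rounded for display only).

price = 82.885674
Γ = 0.002225

σ√T = 0.5864·√2.8081 = 0.982653
d₁ = (ln(S/K) + (r+σ²/2)T) / (σ√T) = (ln(171.59/209.18) + (0.0211+0.5864²/2)·2.8081) / 0.982653 = (-0.198087 + 0.542055) / 0.982653 = 0.350039
d₂ = d₁ − σ√T = 0.350039 − 0.982653 = -0.632614
e^{−rT} = e^{−0.0211·2.8081} = 0.942470
N(−d₁) = 0.363155,  N(−d₂) = 0.736507
Put price V = K·e^{−rT}·N(−d₂) − S·N(−d₁) = 145.199368 − 62.313693 = 82.885674
φ(d₁) = (1/√(2π))·e^{−d₁²/2} = 0.375235
Γ = φ(d₁) / (S·σ·√T) = 0.002225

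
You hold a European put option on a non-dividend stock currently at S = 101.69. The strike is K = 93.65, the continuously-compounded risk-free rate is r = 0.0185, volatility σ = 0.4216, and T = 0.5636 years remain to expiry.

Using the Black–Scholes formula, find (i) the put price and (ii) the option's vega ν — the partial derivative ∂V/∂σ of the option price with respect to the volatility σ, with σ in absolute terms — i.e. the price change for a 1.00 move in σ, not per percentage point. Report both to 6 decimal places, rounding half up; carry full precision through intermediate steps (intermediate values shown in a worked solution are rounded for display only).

price = 8.231262
ν = 27.505689

σ√T = 0.4216·√0.5636 = 0.316509
d₁ = (ln(S/K) + (r+σ²/2)T) / (σ√T) = (ln(101.69/93.65) + (0.0185+0.4216²/2)·0.5636) / 0.316509 = (0.082365 + 0.060516) / 0.316509 = 0.451425
d₂ = d₁ − σ√T = 0.451425 − 0.316509 = 0.134916
e^{−rT} = e^{−0.0185·0.5636} = 0.989628
N(−d₁) = 0.325842,  N(−d₂) = 0.446339
Put price V = K·e^{−rT}·N(−d₂) − S·N(−d₁) = 41.366093 − 33.134832 = 8.231262
φ(d₁) = (1/√(2π))·e^{−d₁²/2} = 0.360295
ν = S·φ(d₁)·√T = 27.505689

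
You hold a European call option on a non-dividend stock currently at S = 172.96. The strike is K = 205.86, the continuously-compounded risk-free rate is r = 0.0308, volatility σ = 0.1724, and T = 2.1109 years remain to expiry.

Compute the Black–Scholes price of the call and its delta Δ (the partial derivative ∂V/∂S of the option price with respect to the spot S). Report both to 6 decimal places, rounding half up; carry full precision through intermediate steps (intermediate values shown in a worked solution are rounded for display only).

σ√T = 0.1724·√2.1109 = 0.250479
d₁ = (ln(S/K) + (r+σ²/2)T) / (σ√T) = (ln(172.96/205.86) + (0.0308+0.1724²/2)·2.1109) / 0.250479 = (-0.174136 + 0.096386) / 0.250479 = -0.310407
d₂ = d₁ − σ√T = -0.310407 − 0.250479 = -0.560886
e^{−rT} = e^{−0.0308·2.1109} = 0.937053
N(d₁) = 0.378126,  N(d₂) = 0.287438
Call price V = S·N(d₁) − K·e^{−rT}·N(d₂) = 65.400620 − 55.447202 = 9.953419
Δ = N(d₁) = 0.378126

price = 9.953419
Δ = 0.378126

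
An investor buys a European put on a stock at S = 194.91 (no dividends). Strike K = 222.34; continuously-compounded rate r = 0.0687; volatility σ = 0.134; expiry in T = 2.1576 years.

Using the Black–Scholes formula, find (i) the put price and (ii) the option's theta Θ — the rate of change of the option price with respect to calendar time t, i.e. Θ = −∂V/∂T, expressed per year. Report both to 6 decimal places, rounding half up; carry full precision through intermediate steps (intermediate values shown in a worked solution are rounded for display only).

σ√T = 0.134·√2.1576 = 0.196830
d₁ = (ln(S/K) + (r+σ²/2)T) / (σ√T) = (ln(194.91/222.34) + (0.0687+0.134²/2)·2.1576) / 0.196830 = (-0.131670 + 0.167598) / 0.196830 = 0.182535
d₂ = d₁ − σ√T = 0.182535 − 0.196830 = -0.014295
e^{−rT} = e^{−0.0687·2.1576} = 0.862235
N(−d₁) = 0.427582,  N(−d₂) = 0.505703
Put price V = K·e^{−rT}·N(−d₂) − S·N(−d₁) = 96.947938 − 83.339921 = 13.608017
φ(d₁) = (1/√(2π))·e^{−d₁²/2} = 0.392351
Θ = −S·φ(d₁)·σ/(2√T) + r·K·e^{−rT}·N(−d₂) = −3.488176 + 6.660323 = 3.172147

price = 13.608017
Θ = 3.172147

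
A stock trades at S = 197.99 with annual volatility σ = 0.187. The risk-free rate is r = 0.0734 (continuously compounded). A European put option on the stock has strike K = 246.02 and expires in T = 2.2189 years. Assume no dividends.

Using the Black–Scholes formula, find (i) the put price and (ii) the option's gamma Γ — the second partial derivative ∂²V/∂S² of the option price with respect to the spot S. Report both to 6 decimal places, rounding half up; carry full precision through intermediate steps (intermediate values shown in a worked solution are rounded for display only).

price = 28.495008
Γ = 0.007222

σ√T = 0.187·√2.2189 = 0.278555
d₁ = (ln(S/K) + (r+σ²/2)T) / (σ√T) = (ln(197.99/246.02) + (0.0734+0.187²/2)·2.2189) / 0.278555 = (-0.217196 + 0.201664) / 0.278555 = -0.055762
d₂ = d₁ − σ√T = -0.055762 − 0.278555 = -0.334316
e^{−rT} = e^{−0.0734·2.2189} = 0.849704
N(−d₁) = 0.522234,  N(−d₂) = 0.630930
Put price V = K·e^{−rT}·N(−d₂) − S·N(−d₁) = 131.892155 − 103.397147 = 28.495008
φ(d₁) = (1/√(2π))·e^{−d₁²/2} = 0.398323
Γ = φ(d₁) / (S·σ·√T) = 0.007222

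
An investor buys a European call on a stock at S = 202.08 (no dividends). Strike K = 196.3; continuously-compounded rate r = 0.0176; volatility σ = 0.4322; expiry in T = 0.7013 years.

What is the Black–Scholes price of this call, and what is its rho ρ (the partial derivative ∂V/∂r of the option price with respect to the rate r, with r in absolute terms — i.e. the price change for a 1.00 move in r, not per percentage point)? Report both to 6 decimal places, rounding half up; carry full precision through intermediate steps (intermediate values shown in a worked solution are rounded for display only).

σ√T = 0.4322·√0.7013 = 0.361940
d₁ = (ln(S/K) + (r+σ²/2)T) / (σ√T) = (ln(202.08/196.3) + (0.0176+0.4322²/2)·0.7013) / 0.361940 = (0.029020 + 0.077843) / 0.361940 = 0.295250
d₂ = d₁ − σ√T = 0.295250 − 0.361940 = -0.066690
e^{−rT} = e^{−0.0176·0.7013} = 0.987733
N(d₁) = 0.616098,  N(d₂) = 0.473414
Call price V = S·N(d₁) − K·e^{−rT}·N(d₂) = 124.501181 − 91.791209 = 32.709973
ρ = K·T·e^{−rT}·N(d₂) = 64.373175

price = 32.709973
ρ = 64.373175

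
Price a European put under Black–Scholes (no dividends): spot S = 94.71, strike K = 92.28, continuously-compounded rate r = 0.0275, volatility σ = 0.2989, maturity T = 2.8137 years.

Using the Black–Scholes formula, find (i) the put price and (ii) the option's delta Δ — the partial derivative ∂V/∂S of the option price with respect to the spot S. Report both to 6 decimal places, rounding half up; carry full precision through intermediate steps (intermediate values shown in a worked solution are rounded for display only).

σ√T = 0.2989·√2.8137 = 0.501377
d₁ = (ln(S/K) + (r+σ²/2)T) / (σ√T) = (ln(94.71/92.28) + (0.0275+0.2989²/2)·2.8137) / 0.501377 = (0.025992 + 0.203066) / 0.501377 = 0.456859
d₂ = d₁ − σ√T = 0.456859 − 0.501377 = -0.044519
e^{−rT} = e^{−0.0275·2.8137} = 0.925541
N(−d₁) = 0.323886,  N(−d₂) = 0.517755
Put price V = K·e^{−rT}·N(−d₂) − S·N(−d₁) = 44.220868 − 30.675277 = 13.545591
Δ = −N(−d₁) = -0.323886

price = 13.545591
Δ = -0.323886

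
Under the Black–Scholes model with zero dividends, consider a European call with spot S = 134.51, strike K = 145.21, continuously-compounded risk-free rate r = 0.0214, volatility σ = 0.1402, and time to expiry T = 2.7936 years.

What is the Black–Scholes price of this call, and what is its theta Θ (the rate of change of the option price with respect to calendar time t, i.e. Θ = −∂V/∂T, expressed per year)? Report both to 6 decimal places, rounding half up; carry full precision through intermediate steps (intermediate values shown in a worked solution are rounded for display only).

price = 11.547468
Θ = -3.492809

σ√T = 0.1402·√2.7936 = 0.234331
d₁ = (ln(S/K) + (r+σ²/2)T) / (σ√T) = (ln(134.51/145.21) + (0.0214+0.1402²/2)·2.7936) / 0.234331 = (-0.076542 + 0.087239) / 0.234331 = 0.045646
d₂ = d₁ − σ√T = 0.045646 − 0.234331 = -0.188686
e^{−rT} = e^{−0.0214·2.7936} = 0.941969
N(d₁) = 0.518204,  N(d₂) = 0.425170
Call price V = S·N(d₁) − K·e^{−rT}·N(d₂) = 69.703568 − 58.156100 = 11.547468
φ(d₁) = (1/√(2π))·e^{−d₁²/2} = 0.398527
Θ = −S·φ(d₁)·σ/(2√T) − r·K·e^{−rT}·N(d₂) = −2.248268 − 1.244541 = -3.492809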